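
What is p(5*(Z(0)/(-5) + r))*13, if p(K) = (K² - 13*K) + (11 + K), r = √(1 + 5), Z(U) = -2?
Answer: 1833 - 520*√6 ≈ 559.27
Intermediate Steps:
r = √6 ≈ 2.4495
p(K) = 11 + K² - 12*K
p(5*(Z(0)/(-5) + r))*13 = (11 + (5*(-2/(-5) + √6))² - 60*(-2/(-5) + √6))*13 = (11 + (5*(-2*(-⅕) + √6))² - 60*(-2*(-⅕) + √6))*13 = (11 + (5*(⅖ + √6))² - 60*(⅖ + √6))*13 = (11 + (2 + 5*√6)² - 12*(2 + 5*√6))*13 = (11 + (2 + 5*√6)² + (-24 - 60*√6))*13 = (-13 + (2 + 5*√6)² - 60*√6)*13 = -169 - 780*√6 + 13*(2 + 5*√6)²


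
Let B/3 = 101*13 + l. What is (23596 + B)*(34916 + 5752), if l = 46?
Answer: 1125405564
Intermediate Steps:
B = 4077 (B = 3*(101*13 + 46) = 3*(1313 + 46) = 3*1359 = 4077)
(23596 + B)*(34916 + 5752) = (23596 + 4077)*(34916 + 5752) = 27673*40668 = 1125405564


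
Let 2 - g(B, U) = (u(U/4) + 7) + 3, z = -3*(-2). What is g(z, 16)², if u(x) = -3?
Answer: 25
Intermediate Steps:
z = 6
g(B, U) = -5 (g(B, U) = 2 - ((-3 + 7) + 3) = 2 - (4 + 3) = 2 - 1*7 = 2 - 7 = -5)
g(z, 16)² = (-5)² = 25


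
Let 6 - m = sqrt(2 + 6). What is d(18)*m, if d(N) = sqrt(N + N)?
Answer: 36 - 12*sqrt(2) ≈ 19.029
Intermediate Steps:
d(N) = sqrt(2)*sqrt(N) (d(N) = sqrt(2*N) = sqrt(2)*sqrt(N))
m = 6 - 2*sqrt(2) (m = 6 - sqrt(2 + 6) = 6 - sqrt(8) = 6 - 2*sqrt(2) ≈ 3.1716)
d(18)*m = (sqrt(2)*sqrt(18))*(6 - 2*sqrt(2)) = (sqrt(2)*(3*sqrt(2)))*(6 - 2*sqrt(2)) = 6*(6 - 2*sqrt(2)) = 36 - 12*sqrt(2)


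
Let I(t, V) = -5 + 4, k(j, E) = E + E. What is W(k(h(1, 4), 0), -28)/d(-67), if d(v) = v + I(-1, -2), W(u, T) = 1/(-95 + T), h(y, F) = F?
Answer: 1/8364 ≈ 0.00011956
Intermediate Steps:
k(j, E) = 2*E
I(t, V) = -1
d(v) = -1 + v (d(v) = v - 1 = -1 + v)
W(k(h(1, 4), 0), -28)/d(-67) = 1/((-95 - 28)*(-1 - 67)) = 1/(-123*(-68)) = -1/123*(-1/68) = 1/8364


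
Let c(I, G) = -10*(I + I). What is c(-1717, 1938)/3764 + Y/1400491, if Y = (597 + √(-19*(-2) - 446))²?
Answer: 12358212176/1317862031 + 2388*I*√102/1400491 ≈ 9.3775 + 0.017221*I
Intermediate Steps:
c(I, G) = -20*I
Y = (597 + 2*I*√102)² (Y = (597 + √(38 - 446))² = (597 + √(-408))² = (597 + 2*I*√102)² ≈ 3.56e+5 + 24118.0*I)
c(-1717, 1938)/3764 + Y/1400491 = -20*(-1717)/3764 + (356001 + 2388*I*√102)/1400491 = 34340*(1/3764) + (356001 + 2388*I*√102)*(1/1400491) = 8585/941 + (356001/1400491 + 2388*I*√102/1400491) = 12358212176/1317862031 + 2388*I*√102/1400491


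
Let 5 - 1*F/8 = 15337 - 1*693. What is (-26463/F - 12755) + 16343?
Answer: 420224319/117112 ≈ 3588.2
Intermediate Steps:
F = -117112 (F = 40 - 8*(15337 - 1*693) = 40 - 8*(15337 - 693) = 40 - 8*14644 = 40 - 117152 = -117112)
(-26463/F - 12755) + 16343 = (-26463/(-117112) - 12755) + 16343 = (-26463*(-1/117112) - 12755) + 16343 = (26463/117112 - 12755) + 16343 = -1493737097/117112 + 16343 = 420224319/117112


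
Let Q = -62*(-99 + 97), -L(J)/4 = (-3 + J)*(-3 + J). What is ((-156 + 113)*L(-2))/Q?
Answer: 1075/31 ≈ 34.677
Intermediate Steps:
L(J) = -4*(-3 + J)**2 (L(J) = -4*(-3 + J)*(-3 + J) = -4*(-3 + J)**2)
Q = 124 (Q = -62*(-2) = 124)
((-156 + 113)*L(-2))/Q = ((-156 + 113)*(-4*(-3 - 2)**2))/124 = -(-172)*(-5)**2*(1/124) = -(-172)*25*(1/124) = -43*(-100)*(1/124) = 4300*(1/124) = 1075/31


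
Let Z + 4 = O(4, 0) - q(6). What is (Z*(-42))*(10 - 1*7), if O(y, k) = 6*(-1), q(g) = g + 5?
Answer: 2646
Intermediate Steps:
q(g) = 5 + g
O(y, k) = -6
Z = -21 (Z = -4 + (-6 - (5 + 6)) = -4 + (-6 - 1*11) = -4 + (-6 - 11) = -4 - 17 = -21)
(Z*(-42))*(10 - 1*7) = (-21*(-42))*(10 - 1*7) = 882*(10 - 7) = 882*3 = 2646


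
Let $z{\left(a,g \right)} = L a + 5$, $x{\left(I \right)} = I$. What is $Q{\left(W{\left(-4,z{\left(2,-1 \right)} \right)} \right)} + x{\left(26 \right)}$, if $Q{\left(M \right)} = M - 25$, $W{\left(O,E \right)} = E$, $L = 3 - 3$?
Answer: $6$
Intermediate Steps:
$L = 0$
$z{\left(a,g \right)} = 5$ ($z{\left(a,g \right)} = 0 a + 5 = 0 + 5 = 5$)
$Q{\left(M \right)} = -25 + M$ ($Q{\left(M \right)} = M - 25 = -25 + M$)
$Q{\left(W{\left(-4,z{\left(2,-1 \right)} \right)} \right)} + x{\left(26 \right)} = \left(-25 + 5\right) + 26 = -20 + 26 = 6$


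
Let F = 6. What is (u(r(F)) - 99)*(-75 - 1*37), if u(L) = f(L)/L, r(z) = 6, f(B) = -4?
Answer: 33488/3 ≈ 11163.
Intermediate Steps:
u(L) = -4/L
(u(r(F)) - 99)*(-75 - 1*37) = (-4/6 - 99)*(-75 - 1*37) = (-4*⅙ - 99)*(-75 - 37) = (-⅔ - 99)*(-112) = -299/3*(-112) = 33488/3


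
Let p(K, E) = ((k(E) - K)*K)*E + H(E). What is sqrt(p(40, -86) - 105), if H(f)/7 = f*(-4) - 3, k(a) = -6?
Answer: sqrt(160522) ≈ 400.65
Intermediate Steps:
H(f) = -21 - 28*f (H(f) = 7*(f*(-4) - 3) = 7*(-4*f - 3) = 7*(-3 - 4*f) = -21 - 28*f)
p(K, E) = -21 - 28*E + E*K*(-6 - K) (p(K, E) = ((-6 - K)*K)*E + (-21 - 28*E) = (K*(-6 - K))*E + (-21 - 28*E) = E*K*(-6 - K) + (-21 - 28*E) = -21 - 28*E + E*K*(-6 - K))
sqrt(p(40, -86) - 105) = sqrt((-21 - 28*(-86) - 1*(-86)*40**2 - 6*(-86)*40) - 105) = sqrt((-21 + 2408 - 1*(-86)*1600 + 20640) - 105) = sqrt((-21 + 2408 + 137600 + 20640) - 105) = sqrt(160627 - 105) = sqrt(160522)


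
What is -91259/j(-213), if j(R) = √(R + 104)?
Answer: 91259*I*√109/109 ≈ 8741.0*I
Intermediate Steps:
j(R) = √(104 + R)
-91259/j(-213) = -91259/√(104 - 213) = -91259*(-I*√109/109) = -(-91259)*I*√109/109 = 91259*I*√109/109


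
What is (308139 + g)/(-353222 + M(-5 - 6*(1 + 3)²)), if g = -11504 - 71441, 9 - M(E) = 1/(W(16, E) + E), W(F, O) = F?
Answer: -9570745/15011552 ≈ -0.63756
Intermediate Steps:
M(E) = 9 - 1/(16 + E)
g = -82945
(308139 + g)/(-353222 + M(-5 - 6*(1 + 3)²)) = (308139 - 82945)/(-353222 + (143 + 9*(-5 - 6*(1 + 3)²))/(16 + (-5 - 6*(1 + 3)²))) = 225194/(-353222 + (143 + 9*(-5 - 6*4²))/(16 + (-5 - 6*4²))) = 225194/(-353222 + (143 + 9*(-5 - 6*16))/(16 + (-5 - 6*16))) = 225194/(-353222 + (143 + 9*(-5 - 96))/(16 + (-5 - 96))) = 225194/(-353222 + (143 + 9*(-101))/(16 - 101)) = 225194/(-353222 + (143 - 909)/(-85)) = 225194/(-353222 - 1/85*(-766)) = 225194/(-353222 + 766/85) = 225194/(-30023104/85) = 225194*(-85/30023104) = -9570745/15011552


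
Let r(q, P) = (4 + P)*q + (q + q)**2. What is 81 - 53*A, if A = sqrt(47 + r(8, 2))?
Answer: 81 - 159*sqrt(39) ≈ -911.96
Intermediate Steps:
r(q, P) = 4*q**2 + q*(4 + P) (r(q, P) = q*(4 + P) + (2*q)**2 = q*(4 + P) + 4*q**2 = 4*q**2 + q*(4 + P))
A = 3*sqrt(39) (A = sqrt(47 + 8*(4 + 2 + 4*8)) = sqrt(47 + 8*(4 + 2 + 32)) = sqrt(47 + 8*38) = sqrt(47 + 304) = sqrt(351) = 3*sqrt(39) ≈ 18.735)
81 - 53*A = 81 - 159*sqrt(39)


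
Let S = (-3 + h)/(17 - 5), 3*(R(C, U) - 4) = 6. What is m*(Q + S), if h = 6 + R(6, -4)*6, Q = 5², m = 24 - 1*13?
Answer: 1243/4 ≈ 310.75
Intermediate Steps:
m = 11 (m = 24 - 13 = 11)
R(C, U) = 6 (R(C, U) = 4 + (⅓)*6 = 4 + 2 = 6)
Q = 25
h = 42 (h = 6 + 6*6 = 6 + 36 = 42)
S = 13/4 (S = (-3 + 42)/(17 - 5) = 39/12 = 39*(1/12) = 13/4 ≈ 3.2500)
m*(Q + S) = 11*(25 + 13/4) = 11*(113/4) = 1243/4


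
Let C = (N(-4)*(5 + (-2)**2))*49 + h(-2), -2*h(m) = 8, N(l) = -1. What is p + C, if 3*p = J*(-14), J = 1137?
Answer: -5751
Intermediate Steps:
h(m) = -4 (h(m) = -1/2*8 = -4)
C = -445 (C = -(5 + (-2)**2)*49 - 4 = -(5 + 4)*49 - 4 = -1*9*49 - 4 = -9*49 - 4 = -441 - 4 = -445)
p = -5306 (p = (1137*(-14))/3 = (1/3)*(-15918) = -5306)
p + C = -5306 - 445 = -5751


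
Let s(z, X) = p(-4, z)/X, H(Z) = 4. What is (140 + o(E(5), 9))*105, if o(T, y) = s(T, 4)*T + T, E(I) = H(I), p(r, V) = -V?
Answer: 14700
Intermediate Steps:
E(I) = 4
s(z, X) = -z/X (s(z, X) = (-z)/X = -z/X)
o(T, y) = T - T**2/4 (o(T, y) = (-1*T/4)*T + T = (-1*T*1/4)*T + T = (-T/4)*T + T = -T**2/4 + T = T - T**2/4)
(140 + o(E(5), 9))*105 = (140 + (1/4)*4*(4 - 1*4))*105 = (140 + (1/4)*4*(4 - 4))*105 = (140 + (1/4)*4*0)*105 = (140 + 0)*105 = 140*105 = 14700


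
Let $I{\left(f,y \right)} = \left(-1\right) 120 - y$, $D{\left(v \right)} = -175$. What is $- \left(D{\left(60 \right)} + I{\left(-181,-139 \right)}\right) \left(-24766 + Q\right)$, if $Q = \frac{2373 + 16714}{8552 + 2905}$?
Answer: $- \frac{14753698700}{3819} \approx -3.8632 \cdot 10^{6}$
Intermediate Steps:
$Q = \frac{19087}{11457} \approx 1.666$
$I{\left(f,y \right)} = -120 - y$
$- \left(D{\left(60 \right)} + I{\left(-181,-139 \right)}\right) \left(-24766 + Q\right) = - \left(-175 - -19\right) \left(-24766 + \frac{19087}{11457}\right) = - \frac{\left(-175 + \left(-120 + 139\right)\right) \left(-283724975\right)}{11457} = - \frac{\left(-175 + 19\right) \left(-283724975\right)}{11457} = - \frac{\left(-156\right) \left(-283724975\right)}{11457} = \left(-1\right) \frac{14753698700}{3819} = - \frac{14753698700}{3819}$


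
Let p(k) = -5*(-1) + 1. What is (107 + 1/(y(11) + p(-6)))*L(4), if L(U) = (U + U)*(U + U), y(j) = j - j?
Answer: 20576/3 ≈ 6858.7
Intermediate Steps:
y(j) = 0
p(k) = 6 (p(k) = 5 + 1 = 6)
L(U) = 4*U**2 (L(U) = (2*U)*(2*U) = 4*U**2)
(107 + 1/(y(11) + p(-6)))*L(4) = (107 + 1/(0 + 6))*(4*4**2) = (107 + 1/6)*(4*16) = (107 + 1/6)*64 = (643/6)*64 = 20576/3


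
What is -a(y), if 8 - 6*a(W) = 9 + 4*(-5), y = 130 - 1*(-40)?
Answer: -19/6 ≈ -3.1667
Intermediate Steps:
y = 170 (y = 130 + 40 = 170)
a(W) = 19/6 (a(W) = 4/3 - (9 + 4*(-5))/6 = 4/3 - (9 - 20)/6 = 4/3 - 1/6*(-11) = 4/3 + 11/6 = 19/6)
-a(y) = -1*19/6 = -19/6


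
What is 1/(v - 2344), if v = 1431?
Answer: -1/913 ≈ -0.0010953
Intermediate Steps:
1/(v - 2344) = 1/(1431 - 2344) = 1/(-913) = -1/913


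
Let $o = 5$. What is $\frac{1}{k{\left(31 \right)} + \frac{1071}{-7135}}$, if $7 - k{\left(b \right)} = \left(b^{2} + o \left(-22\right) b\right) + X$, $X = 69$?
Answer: $\frac{7135}{17030174} \approx 0.00041896$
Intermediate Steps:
$k{\left(b \right)} = -62 - b^{2} + 110 b$ ($k{\left(b \right)} = 7 - \left(\left(b^{2} + 5 \left(-22\right) b\right) + 69\right) = 7 - \left(\left(b^{2} - 110 b\right) + 69\right) = 7 - \left(69 + b^{2} - 110 b\right) = -62 - b^{2} + 110 b$)
$\frac{1}{k{\left(31 \right)} + \frac{1071}{-7135}} = \frac{1}{\left(-62 - 31^{2} + 110 \cdot 31\right) + \frac{1071}{-7135}} = \frac{1}{\left(-62 - 961 + 3410\right) + 1071 \left(- \frac{1}{7135}\right)} = \frac{1}{\left(-62 - 961 + 3410\right) - \frac{1071}{7135}} = \frac{1}{2387 - \frac{1071}{7135}} = \frac{1}{\frac{17030174}{7135}} = \frac{7135}{17030174}$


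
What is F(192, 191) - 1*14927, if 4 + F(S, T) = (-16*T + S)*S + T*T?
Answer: -528338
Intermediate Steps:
F(S, T) = -4 + T**2 + S*(S - 16*T) (F(S, T) = -4 + ((-16*T + S)*S + T*T) = -4 + ((S - 16*T)*S + T**2) = -4 + (S*(S - 16*T) + T**2) = -4 + (T**2 + S*(S - 16*T)) = -4 + T**2 + S*(S - 16*T))
F(192, 191) - 1*14927 = (-4 + 192**2 + 191**2 - 16*192*191) - 1*14927 = (-4 + 36864 + 36481 - 586752) - 14927 = -513411 - 14927 = -528338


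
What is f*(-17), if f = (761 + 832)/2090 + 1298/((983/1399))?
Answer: -64545618683/2054470 ≈ -31417.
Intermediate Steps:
f = 3796801099/2054470 (f = 1593*(1/2090) + 1298/((983*(1/1399))) = 1593/2090 + 1298/(983/1399) = 1593/2090 + 1298*(1399/983) = 1593/2090 + 1815902/983 = 3796801099/2054470 ≈ 1848.1)
f*(-17) = (3796801099/2054470)*(-17) = -64545618683/2054470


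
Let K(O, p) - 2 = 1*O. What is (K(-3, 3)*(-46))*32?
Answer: 1472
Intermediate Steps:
K(O, p) = 2 + O (K(O, p) = 2 + 1*O = 2 + O)
(K(-3, 3)*(-46))*32 = ((2 - 3)*(-46))*32 = -1*(-46)*32 = 46*32 = 1472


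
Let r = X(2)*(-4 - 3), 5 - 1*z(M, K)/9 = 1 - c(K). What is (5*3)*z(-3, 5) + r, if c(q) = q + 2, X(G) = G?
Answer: 1471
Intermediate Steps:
c(q) = 2 + q
z(M, K) = 54 + 9*K (z(M, K) = 45 - 9*(1 - (2 + K)) = 45 - 9*(1 + (-2 - K)) = 45 - 9*(-1 - K) = 45 + (9 + 9*K) = 54 + 9*K)
r = -14 (r = 2*(-4 - 3) = 2*(-7) = -14)
(5*3)*z(-3, 5) + r = (5*3)*(54 + 9*5) - 14 = 15*(54 + 45) - 14 = 15*99 - 14 = 1485 - 14 = 1471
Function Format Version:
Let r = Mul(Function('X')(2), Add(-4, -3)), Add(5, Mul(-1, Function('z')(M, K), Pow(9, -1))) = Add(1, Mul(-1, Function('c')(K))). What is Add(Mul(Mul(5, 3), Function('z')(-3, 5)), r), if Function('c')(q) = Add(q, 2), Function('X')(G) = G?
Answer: 1471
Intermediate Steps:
Function('c')(q) = Add(2, q)
Function('z')(M, K) = Add(54, Mul(9, K)) (Function('z')(M, K) = Add(45, Mul(-9, Add(1, Mul(-1, Add(2, K))))) = Add(45, Mul(-9, Add(1, Add(-2, Mul(-1, K))))) = Add(45, Mul(-9, Add(-1, Mul(-1, K)))) = Add(45, Add(9, Mul(9, K))) = Add(54, Mul(9, K)))
r = -14 (r = Mul(2, Add(-4, -3)) = Mul(2, -7) = -14)
Add(Mul(Mul(5, 3), Function('z')(-3, 5)), r) = Add(Mul(Mul(5, 3), Add(54, Mul(9, 5))), -14) = Add(Mul(15, Add(54, 45)), -14) = Add(Mul(15, 99), -14) = Add(1485, -14) = 1471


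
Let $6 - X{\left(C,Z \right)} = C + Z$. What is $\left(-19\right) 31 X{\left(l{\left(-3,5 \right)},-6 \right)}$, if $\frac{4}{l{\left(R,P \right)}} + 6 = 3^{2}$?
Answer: $- \frac{18848}{3} \approx -6282.7$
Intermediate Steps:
$l{\left(R,P \right)} = \frac{4}{3}$ ($l{\left(R,P \right)} = \frac{4}{-6 + 3^{2}} = \frac{4}{-6 + 9} = \frac{4}{3}$)
$X{\left(C,Z \right)} = 6 - C - Z$ ($X{\left(C,Z \right)} = 6 - \left(C + Z\right) = 6 - C - Z$)
$\left(-19\right) 31 X{\left(l{\left(-3,5 \right)},-6 \right)} = \left(-19\right) 31 \left(6 - \frac{4}{3} - -6\right) = - 589 \left(6 - \frac{4}{3} + 6\right) = \left(-589\right) \frac{32}{3} = - \frac{18848}{3}$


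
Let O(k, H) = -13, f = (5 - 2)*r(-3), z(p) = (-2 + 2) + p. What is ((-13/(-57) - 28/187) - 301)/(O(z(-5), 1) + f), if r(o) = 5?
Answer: -1603762/10659 ≈ -150.46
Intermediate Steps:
z(p) = p (z(p) = 0 + p = p)
f = 15 (f = (5 - 2)*5 = 3*5 = 15)
((-13/(-57) - 28/187) - 301)/(O(z(-5), 1) + f) = ((-13/(-57) - 28/187) - 301)/(-13 + 15) = ((-13*(-1/57) - 28*1/187) - 301)/2 = ((13/57 - 28/187) - 301)*(½) = (835/10659 - 301)*(½) = -3207524/10659*½ = -1603762/10659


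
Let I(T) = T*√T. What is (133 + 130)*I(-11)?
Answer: -2893*I*√11 ≈ -9595.0*I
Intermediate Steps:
I(T) = T^(3/2)
(133 + 130)*I(-11) = (133 + 130)*(-11)^(3/2) = 263*(-11*I*√11) = -2893*I*√11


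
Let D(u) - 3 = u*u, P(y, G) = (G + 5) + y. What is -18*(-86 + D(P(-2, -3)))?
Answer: 1494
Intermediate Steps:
P(y, G) = 5 + G + y (P(y, G) = (5 + G) + y = 5 + G + y)
D(u) = 3 + u² (D(u) = 3 + u*u = 3 + u²)
-18*(-86 + D(P(-2, -3))) = -18*(-86 + (3 + (5 - 3 - 2)²)) = -18*(-86 + (3 + 0²)) = -18*(-86 + (3 + 0)) = -18*(-86 + 3) = -18*(-83) = 1494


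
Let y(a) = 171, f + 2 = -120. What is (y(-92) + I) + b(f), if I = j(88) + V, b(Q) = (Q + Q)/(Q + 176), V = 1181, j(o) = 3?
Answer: 36463/27 ≈ 1350.5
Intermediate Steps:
f = -122 (f = -2 - 120 = -122)
b(Q) = 2*Q/(176 + Q) (b(Q) = (2*Q)/(176 + Q) = 2*Q/(176 + Q))
I = 1184 (I = 3 + 1181 = 1184)
(y(-92) + I) + b(f) = (171 + 1184) + 2*(-122)/(176 - 122) = 1355 + 2*(-122)/54 = 1355 + 2*(-122)*(1/54) = 1355 - 122/27 = 36463/27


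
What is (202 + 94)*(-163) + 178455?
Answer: 130207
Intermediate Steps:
(202 + 94)*(-163) + 178455 = 296*(-163) + 178455 = -48248 + 178455 = 130207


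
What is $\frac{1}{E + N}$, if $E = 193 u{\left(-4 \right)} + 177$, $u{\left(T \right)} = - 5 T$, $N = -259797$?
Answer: $- \frac{1}{255760} \approx -3.9099 \cdot 10^{-6}$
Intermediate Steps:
$E = 4037$ ($E = 193 \left(\left(-5\right) \left(-4\right)\right) + 177 = 193 \cdot 20 + 177 = 3860 + 177 = 4037$)
$\frac{1}{E + N} = \frac{1}{4037 - 259797} = \frac{1}{-255760} = - \frac{1}{255760}$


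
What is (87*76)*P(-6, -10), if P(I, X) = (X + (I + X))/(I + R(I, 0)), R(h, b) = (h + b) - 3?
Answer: 57304/5 ≈ 11461.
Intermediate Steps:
R(h, b) = -3 + b + h (R(h, b) = (b + h) - 3 = -3 + b + h)
P(I, X) = (I + 2*X)/(-3 + 2*I) (P(I, X) = (X + (I + X))/(I + (-3 + 0 + I)) = (I + 2*X)/(I + (-3 + I)) = (I + 2*X)/(-3 + 2*I))
(87*76)*P(-6, -10) = (87*76)*((-6 + 2*(-10))/(-3 + 2*(-6))) = 6612*((-6 - 20)/(-3 - 12)) = 6612*(-26/(-15)) = 6612*(-1/15*(-26)) = 6612*(26/15) = 57304/5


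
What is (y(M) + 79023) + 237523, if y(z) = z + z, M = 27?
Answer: 316600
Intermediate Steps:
y(z) = 2*z
(y(M) + 79023) + 237523 = (2*27 + 79023) + 237523 = (54 + 79023) + 237523 = 79077 + 237523 = 316600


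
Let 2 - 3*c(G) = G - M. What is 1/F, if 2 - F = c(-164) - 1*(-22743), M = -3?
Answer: -3/68386 ≈ -4.3869e-5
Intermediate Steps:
c(G) = -1/3 - G/3 (c(G) = 2/3 - (G - 1*(-3))/3 = 2/3 - (G + 3)/3 = 2/3 - (3 + G)/3 = 2/3 + (-1 - G/3) = -1/3 - G/3)
F = -68386/3 (F = 2 - ((-1/3 - 1/3*(-164)) - 1*(-22743)) = 2 - ((-1/3 + 164/3) + 22743) = 2 - (163/3 + 22743) = 2 - 1*68392/3 = 2 - 68392/3 = -68386/3 ≈ -22795.)
1/F = 1/(-68386/3) = -3/68386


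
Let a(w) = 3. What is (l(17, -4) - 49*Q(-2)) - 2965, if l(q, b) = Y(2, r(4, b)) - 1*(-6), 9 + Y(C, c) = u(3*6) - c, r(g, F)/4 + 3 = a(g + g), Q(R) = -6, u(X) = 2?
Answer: -2672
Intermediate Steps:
r(g, F) = 0 (r(g, F) = -12 + 4*3 = -12 + 12 = 0)
Y(C, c) = -7 - c (Y(C, c) = -9 + (2 - c) = -7 - c)
l(q, b) = -1 (l(q, b) = (-7 - 1*0) - 1*(-6) = (-7 + 0) + 6 = -7 + 6 = -1)
(l(17, -4) - 49*Q(-2)) - 2965 = (-1 - 49*(-6)) - 2965 = (-1 + 294) - 2965 = 293 - 2965 = -2672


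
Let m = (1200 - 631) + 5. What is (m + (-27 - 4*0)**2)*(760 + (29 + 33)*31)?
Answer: 3494646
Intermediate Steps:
m = 574 (m = 569 + 5 = 574)
(m + (-27 - 4*0)**2)*(760 + (29 + 33)*31) = (574 + (-27 - 4*0)**2)*(760 + (29 + 33)*31) = (574 + (-27 + 0)**2)*(760 + 62*31) = (574 + (-27)**2)*(760 + 1922) = (574 + 729)*2682 = 1303*2682 = 3494646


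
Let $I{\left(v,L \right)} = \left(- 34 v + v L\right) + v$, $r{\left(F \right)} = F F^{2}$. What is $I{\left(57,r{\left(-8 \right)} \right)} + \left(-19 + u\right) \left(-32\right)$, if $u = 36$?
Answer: $-31609$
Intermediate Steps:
$r{\left(F \right)} = F^{3}$
$I{\left(v,L \right)} = - 33 v + L v$ ($I{\left(v,L \right)} = \left(- 34 v + L v\right) + v = - 33 v + L v$)
$I{\left(57,r{\left(-8 \right)} \right)} + \left(-19 + u\right) \left(-32\right) = 57 \left(-33 + \left(-8\right)^{3}\right) + \left(-19 + 36\right) \left(-32\right) = 57 \left(-33 - 512\right) + 17 \left(-32\right) = 57 \left(-545\right) - 544 = -31065 - 544 = -31609$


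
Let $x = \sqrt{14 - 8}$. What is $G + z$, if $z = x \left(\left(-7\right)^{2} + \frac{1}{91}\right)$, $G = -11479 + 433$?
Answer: $-11046 + \frac{4460 \sqrt{6}}{91} \approx -10926.0$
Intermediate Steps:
$G = -11046$
$x = \sqrt{6} \approx 2.4495$
$z = \frac{4460 \sqrt{6}}{91}$ ($z = \sqrt{6} \left(\left(-7\right)^{2} + \frac{1}{91}\right) = \sqrt{6} \left(49 + \frac{1}{91}\right) = \sqrt{6} \cdot \frac{4460}{91} = \frac{4460 \sqrt{6}}{91} \approx 120.05$)
$G + z = -11046 + \frac{4460 \sqrt{6}}{91}$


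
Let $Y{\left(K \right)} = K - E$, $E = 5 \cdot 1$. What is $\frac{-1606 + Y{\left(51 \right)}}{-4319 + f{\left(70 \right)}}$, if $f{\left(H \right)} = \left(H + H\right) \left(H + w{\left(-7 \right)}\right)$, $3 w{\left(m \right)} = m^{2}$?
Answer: $- \frac{4680}{23303} \approx -0.20083$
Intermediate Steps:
$w{\left(m \right)} = \frac{m^{2}}{3}$
$f{\left(H \right)} = 2 H \left(\frac{49}{3} + H\right)$ ($f{\left(H \right)} = \left(H + H\right) \left(H + \frac{\left(-7\right)^{2}}{3}\right) = 2 H \left(H + \frac{1}{3} \cdot 49\right) = 2 H \left(H + \frac{49}{3}\right) = 2 H \left(\frac{49}{3} + H\right)$)
$E = 5$
$Y{\left(K \right)} = -5 + K$ ($Y{\left(K \right)} = K - 5 = -5 + K$)
$\frac{-1606 + Y{\left(51 \right)}}{-4319 + f{\left(70 \right)}} = \frac{-1606 + \left(-5 + 51\right)}{-4319 + \frac{2}{3} \cdot 70 \left(49 + 3 \cdot 70\right)} = \frac{-1606 + 46}{-4319 + \frac{2}{3} \cdot 70 \left(49 + 210\right)} = - \frac{1560}{-4319 + \frac{2}{3} \cdot 70 \cdot 259} = - \frac{1560}{-4319 + \frac{36260}{3}} = - \frac{1560}{\frac{23303}{3}} = \left(-1560\right) \frac{3}{23303} = - \frac{4680}{23303}$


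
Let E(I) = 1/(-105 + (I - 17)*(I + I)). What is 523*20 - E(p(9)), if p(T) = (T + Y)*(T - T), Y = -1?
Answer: 1098301/105 ≈ 10460.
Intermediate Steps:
p(T) = 0 (p(T) = (T - 1)*(T - T) = (-1 + T)*0 = 0)
E(I) = 1/(-105 + 2*I*(-17 + I)) (E(I) = 1/(-105 + (-17 + I)*(2*I)) = 1/(-105 + 2*I*(-17 + I)))
523*20 - E(p(9)) = 523*20 - 1/(-105 - 34*0 + 2*0²) = 10460 - 1/(-105 + 0 + 2*0) = 10460 - 1/(-105 + 0 + 0) = 10460 - 1/(-105) = 10460 - 1*(-1/105) = 10460 + 1/105 = 1098301/105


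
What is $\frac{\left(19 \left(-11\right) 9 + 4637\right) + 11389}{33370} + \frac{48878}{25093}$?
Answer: $\frac{397199869}{167470682} \approx 2.3718$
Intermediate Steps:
$\frac{\left(19 \left(-11\right) 9 + 4637\right) + 11389}{33370} + \frac{48878}{25093} = \left(\left(\left(-209\right) 9 + 4637\right) + 11389\right) \frac{1}{33370} + 48878 \cdot \frac{1}{25093} = \left(\left(-1881 + 4637\right) + 11389\right) \frac{1}{33370} + \frac{48878}{25093} = \left(2756 + 11389\right) \frac{1}{33370} + \frac{48878}{25093} = 14145 \cdot \frac{1}{33370} + \frac{48878}{25093} = \frac{2829}{6674} + \frac{48878}{25093} = \frac{397199869}{167470682}$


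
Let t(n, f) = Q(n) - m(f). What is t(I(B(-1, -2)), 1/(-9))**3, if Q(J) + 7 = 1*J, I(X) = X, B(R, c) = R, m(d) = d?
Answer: -357911/729 ≈ -490.96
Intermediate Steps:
Q(J) = -7 + J (Q(J) = -7 + 1*J = -7 + J)
t(n, f) = -7 + n - f (t(n, f) = (-7 + n) - f = -7 + n - f)
t(I(B(-1, -2)), 1/(-9))**3 = (-7 - 1 - 1/(-9))**3 = (-7 - 1 - (-1)/9)**3 = (-7 - 1 - 1*(-1/9))**3 = (-7 - 1 + 1/9)**3 = (-71/9)**3 = -357911/729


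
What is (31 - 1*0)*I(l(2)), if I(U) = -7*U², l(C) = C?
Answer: -868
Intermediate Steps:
(31 - 1*0)*I(l(2)) = (31 - 1*0)*(-7*2²) = (31 + 0)*(-7*4) = 31*(-28) = -868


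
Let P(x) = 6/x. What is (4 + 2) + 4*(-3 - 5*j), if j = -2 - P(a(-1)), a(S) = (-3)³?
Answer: 266/9 ≈ 29.556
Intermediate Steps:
a(S) = -27
j = -16/9 (j = -2 - 6/(-27) = -2 - 6*(-1)/27 = -2 - 1*(-2/9) = -2 + 2/9 = -16/9 ≈ -1.7778)
(4 + 2) + 4*(-3 - 5*j) = (4 + 2) + 4*(-3 - 5*(-16/9)) = 6 + 4*(-3 + 80/9) = 6 + 4*(53/9) = 6 + 212/9 = 266/9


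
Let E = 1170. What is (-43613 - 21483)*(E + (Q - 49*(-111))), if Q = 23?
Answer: -431716672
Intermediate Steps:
(-43613 - 21483)*(E + (Q - 49*(-111))) = (-43613 - 21483)*(1170 + (23 - 49*(-111))) = -65096*(1170 + (23 + 5439)) = -65096*(1170 + 5462) = -65096*6632 = -431716672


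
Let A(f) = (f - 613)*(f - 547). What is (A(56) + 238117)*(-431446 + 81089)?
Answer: -179244042628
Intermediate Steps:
A(f) = (-613 + f)*(-547 + f)
(A(56) + 238117)*(-431446 + 81089) = ((335311 + 56² - 1160*56) + 238117)*(-431446 + 81089) = ((335311 + 3136 - 64960) + 238117)*(-350357) = (273487 + 238117)*(-350357) = 511604*(-350357) = -179244042628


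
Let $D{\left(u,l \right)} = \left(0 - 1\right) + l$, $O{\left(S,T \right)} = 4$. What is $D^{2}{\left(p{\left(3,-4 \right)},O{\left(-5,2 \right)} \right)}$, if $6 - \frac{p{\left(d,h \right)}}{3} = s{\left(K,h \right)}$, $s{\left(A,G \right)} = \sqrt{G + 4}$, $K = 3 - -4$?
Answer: $9$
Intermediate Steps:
$K = 7$ ($K = 3 + 4 = 7$)
$s{\left(A,G \right)} = \sqrt{4 + G}$
$p{\left(d,h \right)} = 18 - 3 \sqrt{4 + h}$
$D{\left(u,l \right)} = -1 + l$
$D^{2}{\left(p{\left(3,-4 \right)},O{\left(-5,2 \right)} \right)} = \left(-1 + 4\right)^{2} = 3^{2} = 9$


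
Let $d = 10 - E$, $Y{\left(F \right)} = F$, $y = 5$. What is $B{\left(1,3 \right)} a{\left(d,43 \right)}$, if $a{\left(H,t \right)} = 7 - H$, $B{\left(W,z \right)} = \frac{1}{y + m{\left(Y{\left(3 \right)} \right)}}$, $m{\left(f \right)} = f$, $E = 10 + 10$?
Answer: $\frac{17}{8} \approx 2.125$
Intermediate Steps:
$E = 20$
$d = -10$ ($d = 10 - 20 = -10$)
$B{\left(W,z \right)} = \frac{1}{8}$ ($B{\left(W,z \right)} = \frac{1}{5 + 3} = \frac{1}{8}$)
$B{\left(1,3 \right)} a{\left(d,43 \right)} = \frac{7 - -10}{8} = \frac{7 + 10}{8} = \frac{1}{8} \cdot 17 = \frac{17}{8}$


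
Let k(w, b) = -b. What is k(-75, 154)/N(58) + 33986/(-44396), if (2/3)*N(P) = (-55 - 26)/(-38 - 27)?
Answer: -448533259/5394114 ≈ -83.152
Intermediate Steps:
N(P) = 243/130 (N(P) = 3*((-55 - 26)/(-38 - 27))/2 = 3*(-81/(-65))/2 = 3*(-81*(-1/65))/2 = (3/2)*(81/65) = 243/130)
k(-75, 154)/N(58) + 33986/(-44396) = (-1*154)/(243/130) + 33986/(-44396) = -154*130/243 + 33986*(-1/44396) = -20020/243 - 16993/22198 = -448533259/5394114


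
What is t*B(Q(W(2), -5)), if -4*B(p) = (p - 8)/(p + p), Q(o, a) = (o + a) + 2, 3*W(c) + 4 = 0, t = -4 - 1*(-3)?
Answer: 37/104 ≈ 0.35577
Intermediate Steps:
t = -1 (t = -4 + 3 = -1)
W(c) = -4/3 (W(c) = -4/3 + (1/3)*0 = -4/3 + 0 = -4/3)
Q(o, a) = 2 + a + o (Q(o, a) = (a + o) + 2 = 2 + a + o)
B(p) = -(-8 + p)/(8*p) (B(p) = -(p - 8)/(4*(p + p)) = -(-8 + p)/(4*(2*p)) = -(-8 + p)*1/(2*p)/4 = -(-8 + p)/(8*p))
t*B(Q(W(2), -5)) = -(8 - (2 - 5 - 4/3))/(8*(2 - 5 - 4/3)) = -(8 - 1*(-13/3))/(8*(-13/3)) = -(-3)*(8 + 13/3)/(8*13) = -(-3)*37/(8*13*3) = -1*(-37/104) = 37/104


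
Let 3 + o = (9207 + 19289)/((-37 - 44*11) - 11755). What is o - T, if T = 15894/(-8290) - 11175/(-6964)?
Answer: -443716899403/88589078820 ≈ -5.0087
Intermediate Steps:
T = -9022533/28865780 (T = 15894*(-1/8290) - 11175*(-1/6964) = -7947/4145 + 11175/6964 = -9022533/28865780 ≈ -0.31257)
o = -16331/3069 (o = -3 + (9207 + 19289)/((-37 - 44*11) - 11755) = -3 + 28496/((-37 - 484) - 11755) = -3 + 28496/(-521 - 11755) = -3 + 28496/(-12276) = -3 + 28496*(-1/12276) = -3 - 7124/3069 = -16331/3069 ≈ -5.3213)
o - T = -16331/3069 - 1*(-9022533/28865780) = -16331/3069 + 9022533/28865780 = -443716899403/88589078820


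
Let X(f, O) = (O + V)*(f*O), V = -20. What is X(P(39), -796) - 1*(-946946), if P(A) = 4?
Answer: 3545090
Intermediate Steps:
X(f, O) = O*f*(-20 + O) (X(f, O) = (O - 20)*(f*O) = (-20 + O)*(O*f) = O*f*(-20 + O))
X(P(39), -796) - 1*(-946946) = -796*4*(-20 - 796) - 1*(-946946) = -796*4*(-816) + 946946 = 2598144 + 946946 = 3545090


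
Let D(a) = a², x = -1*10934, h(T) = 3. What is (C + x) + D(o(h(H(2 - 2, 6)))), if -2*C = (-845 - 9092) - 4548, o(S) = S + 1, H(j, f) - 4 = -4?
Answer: -7351/2 ≈ -3675.5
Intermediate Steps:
H(j, f) = 0 (H(j, f) = 4 - 4 = 0)
o(S) = 1 + S
x = -10934
C = 14485/2 (C = -((-845 - 9092) - 4548)/2 = -(-9937 - 4548)/2 = -½*(-14485) = 14485/2 ≈ 7242.5)
(C + x) + D(o(h(H(2 - 2, 6)))) = (14485/2 - 10934) + (1 + 3)² = -7383/2 + 4² = -7383/2 + 16 = -7351/2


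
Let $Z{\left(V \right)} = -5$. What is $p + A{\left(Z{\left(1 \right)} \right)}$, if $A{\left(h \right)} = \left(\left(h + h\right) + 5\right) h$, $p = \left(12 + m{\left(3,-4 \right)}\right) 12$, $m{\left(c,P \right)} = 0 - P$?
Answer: $217$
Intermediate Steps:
$m{\left(c,P \right)} = - P$
$p = 192$ ($p = \left(12 - -4\right) 12 = \left(12 + 4\right) 12 = 16 \cdot 12 = 192$)
$A{\left(h \right)} = h \left(5 + 2 h\right)$ ($A{\left(h \right)} = \left(2 h + 5\right) h = \left(5 + 2 h\right) h = h \left(5 + 2 h\right)$)
$p + A{\left(Z{\left(1 \right)} \right)} = 192 - 5 \left(5 + 2 \left(-5\right)\right) = 192 - 5 \left(5 - 10\right) = 192 - -25 = 192 + 25 = 217$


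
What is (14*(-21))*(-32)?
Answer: 9408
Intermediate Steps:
(14*(-21))*(-32) = -294*(-32) = 9408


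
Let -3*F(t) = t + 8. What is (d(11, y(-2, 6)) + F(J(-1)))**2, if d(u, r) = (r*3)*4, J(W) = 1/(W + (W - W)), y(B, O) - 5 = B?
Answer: 10201/9 ≈ 1133.4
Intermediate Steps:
y(B, O) = 5 + B
J(W) = 1/W (J(W) = 1/(W + 0) = 1/W)
d(u, r) = 12*r (d(u, r) = (3*r)*4 = 12*r)
F(t) = -8/3 - t/3 (F(t) = -(t + 8)/3 = -(8 + t)/3 = -8/3 - t/3)
(d(11, y(-2, 6)) + F(J(-1)))**2 = (12*(5 - 2) + (-8/3 - 1/3/(-1)))**2 = (12*3 + (-8/3 - 1/3*(-1)))**2 = (36 + (-8/3 + 1/3))**2 = (36 - 7/3)**2 = (101/3)**2 = 10201/9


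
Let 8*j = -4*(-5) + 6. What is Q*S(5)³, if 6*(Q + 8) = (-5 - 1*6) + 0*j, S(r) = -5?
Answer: 7375/6 ≈ 1229.2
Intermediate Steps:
j = 13/4 (j = (-4*(-5) + 6)/8 = (20 + 6)/8 = (⅛)*26 = 13/4 ≈ 3.2500)
Q = -59/6 (Q = -8 + ((-5 - 1*6) + 0*(13/4))/6 = -8 + ((-5 - 6) + 0)/6 = -8 + (-11 + 0)/6 = -8 + (⅙)*(-11) = -8 - 11/6 = -59/6 ≈ -9.8333)
Q*S(5)³ = -59/6*(-5)³ = -59/6*(-125) = 7375/6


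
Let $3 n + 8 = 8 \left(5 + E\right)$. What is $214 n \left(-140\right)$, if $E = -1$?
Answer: $-239680$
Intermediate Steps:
$n = 8$ ($n = - \frac{8}{3} + \frac{8 \left(5 - 1\right)}{3} = - \frac{8}{3} + \frac{8 \cdot 4}{3} = - \frac{8}{3} + \frac{1}{3} \cdot 32 = - \frac{8}{3} + \frac{32}{3} = 8$)
$214 n \left(-140\right) = 214 \cdot 8 \left(-140\right) = 1712 \left(-140\right) = -239680$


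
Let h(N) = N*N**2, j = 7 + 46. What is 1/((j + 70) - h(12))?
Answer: -1/1605 ≈ -0.00062305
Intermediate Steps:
j = 53
h(N) = N**3
1/((j + 70) - h(12)) = 1/((53 + 70) - 1*12**3) = 1/(123 - 1*1728) = 1/(123 - 1728) = 1/(-1605) = -1/1605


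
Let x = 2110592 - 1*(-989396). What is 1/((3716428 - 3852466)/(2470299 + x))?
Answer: -5570287/136038 ≈ -40.947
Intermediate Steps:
x = 3099988 (x = 2110592 + 989396 = 3099988)
1/((3716428 - 3852466)/(2470299 + x)) = 1/((3716428 - 3852466)/(2470299 + 3099988)) = 1/(-136038/5570287) = -5570287/136038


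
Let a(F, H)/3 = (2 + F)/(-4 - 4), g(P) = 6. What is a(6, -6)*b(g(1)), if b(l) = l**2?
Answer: -108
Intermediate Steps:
a(F, H) = -3/4 - 3*F/8 (a(F, H) = 3*((2 + F)/(-4 - 4)) = 3*((2 + F)/(-8)) = 3*((2 + F)*(-1/8)) = 3*(-1/4 - F/8) = -3/4 - 3*F/8)
a(6, -6)*b(g(1)) = (-3/4 - 3/8*6)*6**2 = (-3/4 - 9/4)*36 = -3*36 = -108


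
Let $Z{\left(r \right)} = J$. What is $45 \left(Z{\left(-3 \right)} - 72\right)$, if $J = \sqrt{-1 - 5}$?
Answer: $-3240 + 45 i \sqrt{6} \approx -3240.0 + 110.23 i$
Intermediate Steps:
$J = i \sqrt{6}$ ($J = \sqrt{-6} = i \sqrt{6} \approx 2.4495 i$)
$Z{\left(r \right)} = i \sqrt{6}$
$45 \left(Z{\left(-3 \right)} - 72\right) = 45 \left(i \sqrt{6} - 72\right) = 45 \left(-72 + i \sqrt{6}\right) = -3240 + 45 i \sqrt{6}$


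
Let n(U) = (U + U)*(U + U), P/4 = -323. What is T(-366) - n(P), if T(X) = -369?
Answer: -6677425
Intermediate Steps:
P = -1292 (P = 4*(-323) = -1292)
n(U) = 4*U**2 (n(U) = (2*U)*(2*U) = 4*U**2)
T(-366) - n(P) = -369 - 4*(-1292)**2 = -369 - 4*1669264 = -369 - 1*6677056 = -369 - 6677056 = -6677425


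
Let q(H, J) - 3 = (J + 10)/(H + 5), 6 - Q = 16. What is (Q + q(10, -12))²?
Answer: 11449/225 ≈ 50.884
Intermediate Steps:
Q = -10 (Q = 6 - 1*16 = 6 - 16 = -10)
q(H, J) = 3 + (10 + J)/(5 + H) (q(H, J) = 3 + (J + 10)/(H + 5) = 3 + (10 + J)/(5 + H))
(Q + q(10, -12))² = (-10 + (25 - 12 + 3*10)/(5 + 10))² = (-10 + (25 - 12 + 30)/15)² = (-10 + (1/15)*43)² = (-10 + 43/15)² = (-107/15)² = 11449/225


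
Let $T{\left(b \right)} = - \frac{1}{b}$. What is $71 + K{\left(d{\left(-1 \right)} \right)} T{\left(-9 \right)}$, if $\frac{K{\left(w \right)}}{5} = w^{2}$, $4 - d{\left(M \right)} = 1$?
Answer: $76$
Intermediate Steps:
$d{\left(M \right)} = 3$ ($d{\left(M \right)} = 4 - 1 = 3$)
$K{\left(w \right)} = 5 w^{2}$
$71 + K{\left(d{\left(-1 \right)} \right)} T{\left(-9 \right)} = 71 + 5 \cdot 3^{2} \left(- \frac{1}{-9}\right) = 71 + 5 \cdot 9 \left(\left(-1\right) \left(- \frac{1}{9}\right)\right) = 71 + 45 \cdot \frac{1}{9} = 71 + 5 = 76$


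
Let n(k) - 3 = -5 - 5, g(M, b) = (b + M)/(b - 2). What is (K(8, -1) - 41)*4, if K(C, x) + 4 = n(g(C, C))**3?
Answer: -1552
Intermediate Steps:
g(M, b) = (M + b)/(-2 + b)
n(k) = -7 (n(k) = 3 + (-5 - 5) = 3 - 10 = -7)
K(C, x) = -347 (K(C, x) = -4 + (-7)**3 = -4 - 343 = -347)
(K(8, -1) - 41)*4 = (-347 - 41)*4 = -388*4 = -1552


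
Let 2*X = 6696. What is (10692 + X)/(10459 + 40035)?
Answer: 7020/25247 ≈ 0.27805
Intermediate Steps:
X = 3348 (X = (1/2)*6696 = 3348)
(10692 + X)/(10459 + 40035) = (10692 + 3348)/(10459 + 40035) = 14040/50494 = 14040*(1/50494) = 7020/25247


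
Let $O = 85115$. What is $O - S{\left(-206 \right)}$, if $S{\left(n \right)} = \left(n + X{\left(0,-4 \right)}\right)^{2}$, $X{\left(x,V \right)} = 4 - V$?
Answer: $45911$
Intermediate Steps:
$S{\left(n \right)} = \left(8 + n\right)^{2}$ ($S{\left(n \right)} = \left(n + \left(4 - -4\right)\right)^{2} = \left(n + \left(4 + 4\right)\right)^{2} = \left(n + 8\right)^{2} = \left(8 + n\right)^{2}$)
$O - S{\left(-206 \right)} = 85115 - \left(8 - 206\right)^{2} = 85115 - \left(-198\right)^{2} = 85115 - 39204 = 45911$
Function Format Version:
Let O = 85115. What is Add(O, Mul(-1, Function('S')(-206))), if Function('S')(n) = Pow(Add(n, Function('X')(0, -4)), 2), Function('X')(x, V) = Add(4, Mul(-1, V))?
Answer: 45911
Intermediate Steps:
Function('S')(n) = Pow(Add(8, n), 2) (Function('S')(n) = Pow(Add(n, Add(4, Mul(-1, -4))), 2) = Pow(Add(n, Add(4, 4)), 2) = Pow(Add(n, 8), 2) = Pow(Add(8, n), 2))
Add(O, Mul(-1, Function('S')(-206))) = Add(85115, Mul(-1, Pow(Add(8, -206), 2))) = Add(85115, Mul(-1, Pow(-198, 2))) = Add(85115, Mul(-1, 39204)) = Add(85115, -39204) = 45911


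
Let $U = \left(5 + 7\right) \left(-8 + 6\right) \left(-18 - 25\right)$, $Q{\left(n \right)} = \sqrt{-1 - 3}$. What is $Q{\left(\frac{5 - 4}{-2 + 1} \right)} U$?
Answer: $2064 i \approx 2064.0 i$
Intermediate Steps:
$Q{\left(n \right)} = 2 i$ ($Q{\left(n \right)} = \sqrt{-4} = 2 i$)
$U = 1032$ ($U = 12 \left(-2\right) \left(-18 - 25\right) = \left(-24\right) \left(-43\right) = 1032$)
$Q{\left(\frac{5 - 4}{-2 + 1} \right)} U = 2 i 1032 = 2064 i$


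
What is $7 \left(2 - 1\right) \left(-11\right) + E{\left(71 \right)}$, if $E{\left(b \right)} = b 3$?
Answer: $136$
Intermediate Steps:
$E{\left(b \right)} = 3 b$
$7 \left(2 - 1\right) \left(-11\right) + E{\left(71 \right)} = 7 \left(2 - 1\right) \left(-11\right) + 3 \cdot 71 = 7 \left(2 - 1\right) \left(-11\right) + 213 = 7 \cdot 1 \left(-11\right) + 213 = 7 \left(-11\right) + 213 = -77 + 213 = 136$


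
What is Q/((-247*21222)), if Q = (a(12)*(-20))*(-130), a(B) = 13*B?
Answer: -5200/67203 ≈ -0.077377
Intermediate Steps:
Q = 405600 (Q = ((13*12)*(-20))*(-130) = (156*(-20))*(-130) = -3120*(-130) = 405600)
Q/((-247*21222)) = 405600/((-247*21222)) = 405600/(-5241834) = 405600*(-1/5241834) = -5200/67203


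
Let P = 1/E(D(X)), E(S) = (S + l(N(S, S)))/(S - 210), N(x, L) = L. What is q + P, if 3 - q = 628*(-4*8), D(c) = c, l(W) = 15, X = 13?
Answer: 562575/28 ≈ 20092.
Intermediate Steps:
q = 20099 (q = 3 - 628*(-4*8) = 3 - 628*(-32) = 3 - 1*(-20096) = 3 + 20096 = 20099)
E(S) = (15 + S)/(-210 + S) (E(S) = (S + 15)/(S - 210) = (15 + S)/(-210 + S))
P = -197/28 (P = 1/((15 + 13)/(-210 + 13)) = 1/(28/(-197)) = 1/(-1/197*28) = 1/(-28/197) = -197/28 ≈ -7.0357)
q + P = 20099 - 197/28 = 562575/28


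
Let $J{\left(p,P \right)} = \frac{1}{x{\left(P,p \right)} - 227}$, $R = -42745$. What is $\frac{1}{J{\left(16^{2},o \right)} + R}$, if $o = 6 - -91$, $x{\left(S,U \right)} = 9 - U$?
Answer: $- \frac{474}{20261131} \approx -2.3395 \cdot 10^{-5}$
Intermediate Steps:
$o = 97$ ($o = 6 + 91 = 97$)
$J{\left(p,P \right)} = \frac{1}{-218 - p}$ ($J{\left(p,P \right)} = \frac{1}{\left(9 - p\right) - 227} = \frac{1}{-218 - p}$)
$\frac{1}{J{\left(16^{2},o \right)} + R} = \frac{1}{- \frac{1}{218 + 16^{2}} - 42745} = \frac{1}{- \frac{1}{218 + 256} - 42745} = \frac{1}{- \frac{1}{474} - 42745} = \frac{1}{- \frac{20261131}{474}} = - \frac{474}{20261131}$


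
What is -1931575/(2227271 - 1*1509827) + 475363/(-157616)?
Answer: -161373364343/28270163376 ≈ -5.7083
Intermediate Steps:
-1931575/(2227271 - 1*1509827) + 475363/(-157616) = -1931575/(2227271 - 1509827) + 475363*(-1/157616) = -1931575/717444 - 475363/157616 = -161373364343/28270163376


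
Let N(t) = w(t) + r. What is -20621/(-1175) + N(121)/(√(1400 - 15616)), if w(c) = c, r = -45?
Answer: 20621/1175 - 19*I*√3554/1777 ≈ 17.55 - 0.63742*I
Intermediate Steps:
N(t) = -45 + t (N(t) = t - 45 = -45 + t)
-20621/(-1175) + N(121)/(√(1400 - 15616)) = -20621/(-1175) + (-45 + 121)/(√(1400 - 15616)) = -20621*(-1/1175) + 76/(√(-14216)) = 20621/1175 + 76/((2*I*√3554)) = 20621/1175 + 76*(-I*√3554/7108) = 20621/1175 - 19*I*√3554/1777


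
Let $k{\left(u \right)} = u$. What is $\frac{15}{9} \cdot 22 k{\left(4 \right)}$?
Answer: $\frac{440}{3} \approx 146.67$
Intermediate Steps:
$\frac{15}{9} \cdot 22 k{\left(4 \right)} = \frac{15}{9} \cdot 22 \cdot 4 = 15 \cdot \frac{1}{9} \cdot 22 \cdot 4 = \frac{5}{3} \cdot 22 \cdot 4 = \frac{110}{3} \cdot 4 = \frac{440}{3}$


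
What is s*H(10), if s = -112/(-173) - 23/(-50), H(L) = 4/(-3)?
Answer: -6386/4325 ≈ -1.4765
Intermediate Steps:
H(L) = -4/3 (H(L) = 4*(-⅓) = -4/3)
s = 9579/8650 (s = -112*(-1/173) - 23*(-1/50) = 112/173 + 23/50 = 9579/8650 ≈ 1.1074)
s*H(10) = (9579/8650)*(-4/3) = -6386/4325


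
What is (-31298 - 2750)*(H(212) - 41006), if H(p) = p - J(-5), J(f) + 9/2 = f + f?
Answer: 1388460416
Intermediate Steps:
J(f) = -9/2 + 2*f (J(f) = -9/2 + (f + f) = -9/2 + 2*f)
H(p) = 29/2 + p (H(p) = p - (-9/2 + 2*(-5)) = p - (-9/2 - 10) = p - 1*(-29/2) = p + 29/2 = 29/2 + p)
(-31298 - 2750)*(H(212) - 41006) = (-31298 - 2750)*((29/2 + 212) - 41006) = -34048*(453/2 - 41006) = -34048*(-81559/2) = 1388460416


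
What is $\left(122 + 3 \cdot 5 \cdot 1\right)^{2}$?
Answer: $18769$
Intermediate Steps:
$\left(122 + 3 \cdot 5 \cdot 1\right)^{2} = \left(122 + 15 \cdot 1\right)^{2} = \left(122 + 15\right)^{2} = 137^{2} = 18769$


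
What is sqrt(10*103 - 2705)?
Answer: 5*I*sqrt(67) ≈ 40.927*I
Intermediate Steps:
sqrt(10*103 - 2705) = sqrt(1030 - 2705) = sqrt(-1675) = 5*I*sqrt(67)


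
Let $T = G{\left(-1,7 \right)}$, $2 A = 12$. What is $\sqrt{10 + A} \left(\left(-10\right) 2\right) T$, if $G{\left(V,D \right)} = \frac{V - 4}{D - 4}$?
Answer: $\frac{400}{3} \approx 133.33$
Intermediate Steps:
$A = 6$ ($A = \frac{1}{2} \cdot 12 = 6$)
$G{\left(V,D \right)} = \frac{-4 + V}{-4 + D}$
$T = - \frac{5}{3}$ ($T = \frac{-4 - 1}{-4 + 7} = \frac{1}{3} \left(-5\right) = - \frac{5}{3} \approx -1.6667$)
$\sqrt{10 + A} \left(\left(-10\right) 2\right) T = \sqrt{10 + 6} \left(\left(-10\right) 2\right) \left(- \frac{5}{3}\right) = \sqrt{16} \left(-20\right) \left(- \frac{5}{3}\right) = 4 \left(-20\right) \left(- \frac{5}{3}\right) = \left(-80\right) \left(- \frac{5}{3}\right) = \frac{400}{3}$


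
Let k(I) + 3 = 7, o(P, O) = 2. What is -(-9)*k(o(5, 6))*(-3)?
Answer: -108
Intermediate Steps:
k(I) = 4 (k(I) = -3 + 7 = 4)
-(-9)*k(o(5, 6))*(-3) = -(-9)*4*(-3) = -9*(-4)*(-3) = 36*(-3) = -108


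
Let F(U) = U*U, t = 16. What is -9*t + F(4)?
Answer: -128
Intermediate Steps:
F(U) = U**2
-9*t + F(4) = -9*16 + 4**2 = -144 + 16 = -128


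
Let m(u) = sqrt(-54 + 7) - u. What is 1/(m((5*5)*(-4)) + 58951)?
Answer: 59051/3487020648 - I*sqrt(47)/3487020648 ≈ 1.6935e-5 - 1.9661e-9*I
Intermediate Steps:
m(u) = -u + I*sqrt(47) (m(u) = sqrt(-47) - u = I*sqrt(47) - u = -u + I*sqrt(47))
1/(m((5*5)*(-4)) + 58951) = 1/((-5*5*(-4) + I*sqrt(47)) + 58951) = 1/((-25*(-4) + I*sqrt(47)) + 58951) = 1/((-1*(-100) + I*sqrt(47)) + 58951) = 1/((100 + I*sqrt(47)) + 58951) = 1/(59051 + I*sqrt(47))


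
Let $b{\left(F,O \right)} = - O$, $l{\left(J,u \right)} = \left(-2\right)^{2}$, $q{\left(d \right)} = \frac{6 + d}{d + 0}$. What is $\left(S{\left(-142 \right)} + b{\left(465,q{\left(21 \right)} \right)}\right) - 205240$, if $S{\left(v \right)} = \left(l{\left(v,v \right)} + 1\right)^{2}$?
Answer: $- \frac{1436514}{7} \approx -2.0522 \cdot 10^{5}$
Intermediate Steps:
$q{\left(d \right)} = \frac{6 + d}{d}$
$l{\left(J,u \right)} = 4$
$S{\left(v \right)} = 25$ ($S{\left(v \right)} = \left(4 + 1\right)^{2} = 5^{2} = 25$)
$\left(S{\left(-142 \right)} + b{\left(465,q{\left(21 \right)} \right)}\right) - 205240 = \left(25 - \frac{6 + 21}{21}\right) - 205240 = \left(25 - \frac{1}{21} \cdot 27\right) - 205240 = \left(25 - \frac{9}{7}\right) - 205240 = \frac{166}{7} - 205240 = - \frac{1436514}{7}$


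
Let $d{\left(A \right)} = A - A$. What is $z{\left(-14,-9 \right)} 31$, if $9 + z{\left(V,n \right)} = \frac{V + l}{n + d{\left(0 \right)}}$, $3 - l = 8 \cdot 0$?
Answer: $- \frac{2170}{9} \approx -241.11$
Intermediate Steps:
$l = 3$ ($l = 3 - 8 \cdot 0 = 3 - 0 = 3 + 0 = 3$)
$d{\left(A \right)} = 0$
$z{\left(V,n \right)} = -9 + \frac{3 + V}{n}$ ($z{\left(V,n \right)} = -9 + \frac{V + 3}{n + 0} = -9 + \frac{3 + V}{n}$)
$z{\left(-14,-9 \right)} 31 = \frac{3 - 14 - -81}{-9} \cdot 31 = - \frac{3 - 14 + 81}{9} \cdot 31 = \left(- \frac{1}{9}\right) 70 \cdot 31 = \left(- \frac{70}{9}\right) 31 = - \frac{2170}{9}$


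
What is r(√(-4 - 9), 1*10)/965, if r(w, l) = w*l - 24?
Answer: -24/965 + 2*I*√13/193 ≈ -0.02487 + 0.037363*I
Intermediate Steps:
r(w, l) = -24 + l*w (r(w, l) = l*w - 24 = -24 + l*w)
r(√(-4 - 9), 1*10)/965 = (-24 + (1*10)*√(-4 - 9))/965 = (-24 + 10*√(-13))*(1/965) = (-24 + 10*(I*√13))*(1/965) = (-24 + 10*I*√13)*(1/965) = -24/965 + 2*I*√13/193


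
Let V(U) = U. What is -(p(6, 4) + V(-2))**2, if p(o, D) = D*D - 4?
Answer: -100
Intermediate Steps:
p(o, D) = -4 + D**2 (p(o, D) = D**2 - 4 = -4 + D**2)
-(p(6, 4) + V(-2))**2 = -((-4 + 4**2) - 2)**2 = -((-4 + 16) - 2)**2 = -(12 - 2)**2 = -1*10**2 = -1*100 = -100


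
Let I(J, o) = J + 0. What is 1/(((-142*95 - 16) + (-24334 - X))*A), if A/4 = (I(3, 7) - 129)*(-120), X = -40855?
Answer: 1/182347200 ≈ 5.4840e-9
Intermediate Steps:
I(J, o) = J
A = 60480 (A = 4*((3 - 129)*(-120)) = 4*(-126*(-120)) = 4*15120 = 60480)
1/(((-142*95 - 16) + (-24334 - X))*A) = 1/((-142*95 - 16) + (-24334 - 1*(-40855))*60480) = (1/60480)/((-13490 - 16) + (-24334 + 40855)) = (1/60480)/(-13506 + 16521) = (1/60480)/3015 = (1/3015)*(1/60480) = 1/182347200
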